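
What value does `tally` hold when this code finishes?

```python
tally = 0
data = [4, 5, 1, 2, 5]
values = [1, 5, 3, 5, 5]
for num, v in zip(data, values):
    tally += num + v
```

Let's trace through this code step by step.

Initialize: tally = 0
Initialize: data = [4, 5, 1, 2, 5]
Initialize: values = [1, 5, 3, 5, 5]
Entering loop: for num, v in zip(data, values):

After execution: tally = 36
36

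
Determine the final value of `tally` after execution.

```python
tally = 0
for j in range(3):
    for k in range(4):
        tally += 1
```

Let's trace through this code step by step.

Initialize: tally = 0
Entering loop: for j in range(3):

After execution: tally = 12
12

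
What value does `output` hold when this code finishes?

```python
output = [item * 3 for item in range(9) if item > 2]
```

Let's trace through this code step by step.

Initialize: output = [item * 3 for item in range(9) if item > 2]

After execution: output = [9, 12, 15, 18, 21, 24]
[9, 12, 15, 18, 21, 24]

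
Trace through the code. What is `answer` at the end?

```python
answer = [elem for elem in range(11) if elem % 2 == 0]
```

Let's trace through this code step by step.

Initialize: answer = [elem for elem in range(11) if elem % 2 == 0]

After execution: answer = [0, 2, 4, 6, 8, 10]
[0, 2, 4, 6, 8, 10]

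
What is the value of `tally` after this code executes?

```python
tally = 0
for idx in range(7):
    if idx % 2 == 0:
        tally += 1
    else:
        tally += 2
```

Let's trace through this code step by step.

Initialize: tally = 0
Entering loop: for idx in range(7):

After execution: tally = 10
10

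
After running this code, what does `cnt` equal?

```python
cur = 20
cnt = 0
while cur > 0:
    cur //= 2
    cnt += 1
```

Let's trace through this code step by step.

Initialize: cur = 20
Initialize: cnt = 0
Entering loop: while cur > 0:

After execution: cnt = 5
5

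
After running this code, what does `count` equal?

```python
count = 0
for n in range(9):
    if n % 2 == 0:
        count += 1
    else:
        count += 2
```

Let's trace through this code step by step.

Initialize: count = 0
Entering loop: for n in range(9):

After execution: count = 13
13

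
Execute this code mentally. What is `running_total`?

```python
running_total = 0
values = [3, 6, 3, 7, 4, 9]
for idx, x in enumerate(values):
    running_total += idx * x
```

Let's trace through this code step by step.

Initialize: running_total = 0
Initialize: values = [3, 6, 3, 7, 4, 9]
Entering loop: for idx, x in enumerate(values):

After execution: running_total = 94
94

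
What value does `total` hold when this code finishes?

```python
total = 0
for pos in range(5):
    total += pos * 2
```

Let's trace through this code step by step.

Initialize: total = 0
Entering loop: for pos in range(5):

After execution: total = 20
20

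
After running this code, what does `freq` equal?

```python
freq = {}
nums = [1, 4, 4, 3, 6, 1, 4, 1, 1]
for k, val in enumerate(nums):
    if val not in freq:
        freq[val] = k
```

Let's trace through this code step by step.

Initialize: freq = {}
Initialize: nums = [1, 4, 4, 3, 6, 1, 4, 1, 1]
Entering loop: for k, val in enumerate(nums):

After execution: freq = {1: 0, 4: 1, 3: 3, 6: 4}
{1: 0, 4: 1, 3: 3, 6: 4}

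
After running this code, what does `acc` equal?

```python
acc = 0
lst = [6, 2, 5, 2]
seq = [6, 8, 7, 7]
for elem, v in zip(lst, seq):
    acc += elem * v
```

Let's trace through this code step by step.

Initialize: acc = 0
Initialize: lst = [6, 2, 5, 2]
Initialize: seq = [6, 8, 7, 7]
Entering loop: for elem, v in zip(lst, seq):

After execution: acc = 101
101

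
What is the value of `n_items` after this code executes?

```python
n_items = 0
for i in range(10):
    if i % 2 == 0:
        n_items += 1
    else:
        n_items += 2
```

Let's trace through this code step by step.

Initialize: n_items = 0
Entering loop: for i in range(10):

After execution: n_items = 15
15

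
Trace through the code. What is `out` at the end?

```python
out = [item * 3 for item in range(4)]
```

Let's trace through this code step by step.

Initialize: out = [item * 3 for item in range(4)]

After execution: out = [0, 3, 6, 9]
[0, 3, 6, 9]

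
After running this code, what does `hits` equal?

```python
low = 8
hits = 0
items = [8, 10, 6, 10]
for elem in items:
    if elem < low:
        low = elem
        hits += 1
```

Let's trace through this code step by step.

Initialize: low = 8
Initialize: hits = 0
Initialize: items = [8, 10, 6, 10]
Entering loop: for elem in items:

After execution: hits = 1
1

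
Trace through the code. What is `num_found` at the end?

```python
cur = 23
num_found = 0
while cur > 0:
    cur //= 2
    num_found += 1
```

Let's trace through this code step by step.

Initialize: cur = 23
Initialize: num_found = 0
Entering loop: while cur > 0:

After execution: num_found = 5
5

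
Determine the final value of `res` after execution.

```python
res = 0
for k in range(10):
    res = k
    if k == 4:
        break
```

Let's trace through this code step by step.

Initialize: res = 0
Entering loop: for k in range(10):

After execution: res = 4
4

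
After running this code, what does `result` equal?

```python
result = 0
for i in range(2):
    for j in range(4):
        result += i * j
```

Let's trace through this code step by step.

Initialize: result = 0
Entering loop: for i in range(2):

After execution: result = 6
6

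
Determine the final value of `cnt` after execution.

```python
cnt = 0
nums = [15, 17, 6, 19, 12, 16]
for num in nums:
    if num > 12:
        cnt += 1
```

Let's trace through this code step by step.

Initialize: cnt = 0
Initialize: nums = [15, 17, 6, 19, 12, 16]
Entering loop: for num in nums:

After execution: cnt = 4
4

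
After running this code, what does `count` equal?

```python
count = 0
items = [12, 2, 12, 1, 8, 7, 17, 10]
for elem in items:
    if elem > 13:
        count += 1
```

Let's trace through this code step by step.

Initialize: count = 0
Initialize: items = [12, 2, 12, 1, 8, 7, 17, 10]
Entering loop: for elem in items:

After execution: count = 1
1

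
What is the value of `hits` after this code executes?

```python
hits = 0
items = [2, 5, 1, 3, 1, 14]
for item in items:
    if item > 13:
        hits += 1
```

Let's trace through this code step by step.

Initialize: hits = 0
Initialize: items = [2, 5, 1, 3, 1, 14]
Entering loop: for item in items:

After execution: hits = 1
1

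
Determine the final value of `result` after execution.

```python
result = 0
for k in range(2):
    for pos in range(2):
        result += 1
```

Let's trace through this code step by step.

Initialize: result = 0
Entering loop: for k in range(2):

After execution: result = 4
4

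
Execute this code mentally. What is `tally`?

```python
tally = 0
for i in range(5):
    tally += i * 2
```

Let's trace through this code step by step.

Initialize: tally = 0
Entering loop: for i in range(5):

After execution: tally = 20
20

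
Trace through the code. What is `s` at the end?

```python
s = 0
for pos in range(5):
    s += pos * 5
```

Let's trace through this code step by step.

Initialize: s = 0
Entering loop: for pos in range(5):

After execution: s = 50
50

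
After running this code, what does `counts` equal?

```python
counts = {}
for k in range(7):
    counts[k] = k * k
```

Let's trace through this code step by step.

Initialize: counts = {}
Entering loop: for k in range(7):

After execution: counts = {0: 0, 1: 1, 2: 4, 3: 9, 4: 16, 5: 25, 6: 36}
{0: 0, 1: 1, 2: 4, 3: 9, 4: 16, 5: 25, 6: 36}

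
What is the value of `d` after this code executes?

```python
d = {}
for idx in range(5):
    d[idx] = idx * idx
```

Let's trace through this code step by step.

Initialize: d = {}
Entering loop: for idx in range(5):

After execution: d = {0: 0, 1: 1, 2: 4, 3: 9, 4: 16}
{0: 0, 1: 1, 2: 4, 3: 9, 4: 16}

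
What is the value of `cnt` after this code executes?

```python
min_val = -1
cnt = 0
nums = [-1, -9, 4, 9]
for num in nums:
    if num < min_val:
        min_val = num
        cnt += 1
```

Let's trace through this code step by step.

Initialize: min_val = -1
Initialize: cnt = 0
Initialize: nums = [-1, -9, 4, 9]
Entering loop: for num in nums:

After execution: cnt = 1
1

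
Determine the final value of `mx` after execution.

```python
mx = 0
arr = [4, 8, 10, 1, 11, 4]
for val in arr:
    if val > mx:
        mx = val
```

Let's trace through this code step by step.

Initialize: mx = 0
Initialize: arr = [4, 8, 10, 1, 11, 4]
Entering loop: for val in arr:

After execution: mx = 11
11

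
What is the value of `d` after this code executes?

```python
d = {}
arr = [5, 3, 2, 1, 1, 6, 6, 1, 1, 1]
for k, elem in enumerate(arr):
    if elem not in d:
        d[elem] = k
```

Let's trace through this code step by step.

Initialize: d = {}
Initialize: arr = [5, 3, 2, 1, 1, 6, 6, 1, 1, 1]
Entering loop: for k, elem in enumerate(arr):

After execution: d = {5: 0, 3: 1, 2: 2, 1: 3, 6: 5}
{5: 0, 3: 1, 2: 2, 1: 3, 6: 5}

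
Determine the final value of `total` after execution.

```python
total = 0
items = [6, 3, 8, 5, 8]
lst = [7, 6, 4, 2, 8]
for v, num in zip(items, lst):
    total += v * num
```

Let's trace through this code step by step.

Initialize: total = 0
Initialize: items = [6, 3, 8, 5, 8]
Initialize: lst = [7, 6, 4, 2, 8]
Entering loop: for v, num in zip(items, lst):

After execution: total = 166
166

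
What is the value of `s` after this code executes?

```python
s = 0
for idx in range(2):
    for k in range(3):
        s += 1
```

Let's trace through this code step by step.

Initialize: s = 0
Entering loop: for idx in range(2):

After execution: s = 6
6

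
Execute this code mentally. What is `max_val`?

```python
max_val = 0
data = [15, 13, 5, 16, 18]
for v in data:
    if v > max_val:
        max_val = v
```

Let's trace through this code step by step.

Initialize: max_val = 0
Initialize: data = [15, 13, 5, 16, 18]
Entering loop: for v in data:

After execution: max_val = 18
18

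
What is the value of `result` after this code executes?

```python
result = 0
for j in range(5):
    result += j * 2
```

Let's trace through this code step by step.

Initialize: result = 0
Entering loop: for j in range(5):

After execution: result = 20
20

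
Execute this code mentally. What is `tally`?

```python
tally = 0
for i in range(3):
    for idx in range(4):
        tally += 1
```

Let's trace through this code step by step.

Initialize: tally = 0
Entering loop: for i in range(3):

After execution: tally = 12
12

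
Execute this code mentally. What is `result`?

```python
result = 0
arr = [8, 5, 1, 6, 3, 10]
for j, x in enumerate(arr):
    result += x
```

Let's trace through this code step by step.

Initialize: result = 0
Initialize: arr = [8, 5, 1, 6, 3, 10]
Entering loop: for j, x in enumerate(arr):

After execution: result = 33
33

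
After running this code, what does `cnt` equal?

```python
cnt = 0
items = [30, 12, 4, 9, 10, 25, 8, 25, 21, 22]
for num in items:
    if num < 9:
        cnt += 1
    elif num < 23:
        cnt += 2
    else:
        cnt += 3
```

Let's trace through this code step by step.

Initialize: cnt = 0
Initialize: items = [30, 12, 4, 9, 10, 25, 8, 25, 21, 22]
Entering loop: for num in items:

After execution: cnt = 21
21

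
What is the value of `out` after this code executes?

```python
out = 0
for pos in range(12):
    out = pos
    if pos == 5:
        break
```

Let's trace through this code step by step.

Initialize: out = 0
Entering loop: for pos in range(12):

After execution: out = 5
5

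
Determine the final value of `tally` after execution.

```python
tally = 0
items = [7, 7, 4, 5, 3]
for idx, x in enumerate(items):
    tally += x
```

Let's trace through this code step by step.

Initialize: tally = 0
Initialize: items = [7, 7, 4, 5, 3]
Entering loop: for idx, x in enumerate(items):

After execution: tally = 26
26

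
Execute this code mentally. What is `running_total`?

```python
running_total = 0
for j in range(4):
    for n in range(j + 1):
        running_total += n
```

Let's trace through this code step by step.

Initialize: running_total = 0
Entering loop: for j in range(4):

After execution: running_total = 10
10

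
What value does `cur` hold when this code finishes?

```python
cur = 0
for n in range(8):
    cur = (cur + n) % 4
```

Let's trace through this code step by step.

Initialize: cur = 0
Entering loop: for n in range(8):

After execution: cur = 0
0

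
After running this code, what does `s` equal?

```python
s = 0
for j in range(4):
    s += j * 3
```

Let's trace through this code step by step.

Initialize: s = 0
Entering loop: for j in range(4):

After execution: s = 18
18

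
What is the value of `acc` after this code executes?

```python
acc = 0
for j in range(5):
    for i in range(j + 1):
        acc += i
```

Let's trace through this code step by step.

Initialize: acc = 0
Entering loop: for j in range(5):

After execution: acc = 20
20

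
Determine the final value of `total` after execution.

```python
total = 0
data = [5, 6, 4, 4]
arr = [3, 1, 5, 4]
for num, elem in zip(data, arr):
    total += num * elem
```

Let's trace through this code step by step.

Initialize: total = 0
Initialize: data = [5, 6, 4, 4]
Initialize: arr = [3, 1, 5, 4]
Entering loop: for num, elem in zip(data, arr):

After execution: total = 57
57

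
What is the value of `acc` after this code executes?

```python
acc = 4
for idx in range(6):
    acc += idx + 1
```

Let's trace through this code step by step.

Initialize: acc = 4
Entering loop: for idx in range(6):

After execution: acc = 25
25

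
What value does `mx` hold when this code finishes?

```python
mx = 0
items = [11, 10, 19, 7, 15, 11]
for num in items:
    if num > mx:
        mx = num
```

Let's trace through this code step by step.

Initialize: mx = 0
Initialize: items = [11, 10, 19, 7, 15, 11]
Entering loop: for num in items:

After execution: mx = 19
19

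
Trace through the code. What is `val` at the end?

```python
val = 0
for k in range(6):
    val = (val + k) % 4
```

Let's trace through this code step by step.

Initialize: val = 0
Entering loop: for k in range(6):

After execution: val = 3
3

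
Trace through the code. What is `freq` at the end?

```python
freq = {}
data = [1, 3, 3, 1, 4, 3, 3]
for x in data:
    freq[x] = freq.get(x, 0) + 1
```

Let's trace through this code step by step.

Initialize: freq = {}
Initialize: data = [1, 3, 3, 1, 4, 3, 3]
Entering loop: for x in data:

After execution: freq = {1: 2, 3: 4, 4: 1}
{1: 2, 3: 4, 4: 1}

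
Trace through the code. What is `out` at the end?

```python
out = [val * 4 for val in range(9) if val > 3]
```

Let's trace through this code step by step.

Initialize: out = [val * 4 for val in range(9) if val > 3]

After execution: out = [16, 20, 24, 28, 32]
[16, 20, 24, 28, 32]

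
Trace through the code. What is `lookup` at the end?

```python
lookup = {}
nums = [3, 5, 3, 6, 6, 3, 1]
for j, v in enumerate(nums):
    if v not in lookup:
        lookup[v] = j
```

Let's trace through this code step by step.

Initialize: lookup = {}
Initialize: nums = [3, 5, 3, 6, 6, 3, 1]
Entering loop: for j, v in enumerate(nums):

After execution: lookup = {3: 0, 5: 1, 6: 3, 1: 6}
{3: 0, 5: 1, 6: 3, 1: 6}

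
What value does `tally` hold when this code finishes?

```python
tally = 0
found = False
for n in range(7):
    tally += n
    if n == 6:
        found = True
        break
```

Let's trace through this code step by step.

Initialize: tally = 0
Initialize: found = False
Entering loop: for n in range(7):

After execution: tally = 21
21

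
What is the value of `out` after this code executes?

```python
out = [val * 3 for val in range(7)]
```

Let's trace through this code step by step.

Initialize: out = [val * 3 for val in range(7)]

After execution: out = [0, 3, 6, 9, 12, 15, 18]
[0, 3, 6, 9, 12, 15, 18]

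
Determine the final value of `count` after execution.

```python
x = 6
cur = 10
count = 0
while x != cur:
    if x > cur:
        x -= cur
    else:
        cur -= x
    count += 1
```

Let's trace through this code step by step.

Initialize: x = 6
Initialize: cur = 10
Initialize: count = 0
Entering loop: while x != cur:

After execution: count = 3
3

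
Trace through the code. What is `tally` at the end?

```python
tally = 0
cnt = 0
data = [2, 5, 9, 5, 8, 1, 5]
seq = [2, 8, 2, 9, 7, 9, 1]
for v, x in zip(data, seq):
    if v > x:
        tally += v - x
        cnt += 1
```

Let's trace through this code step by step.

Initialize: tally = 0
Initialize: cnt = 0
Initialize: data = [2, 5, 9, 5, 8, 1, 5]
Initialize: seq = [2, 8, 2, 9, 7, 9, 1]
Entering loop: for v, x in zip(data, seq):

After execution: tally = 12
12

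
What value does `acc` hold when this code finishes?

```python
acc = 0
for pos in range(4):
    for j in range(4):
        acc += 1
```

Let's trace through this code step by step.

Initialize: acc = 0
Entering loop: for pos in range(4):

After execution: acc = 16
16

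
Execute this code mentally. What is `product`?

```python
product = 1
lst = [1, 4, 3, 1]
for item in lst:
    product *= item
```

Let's trace through this code step by step.

Initialize: product = 1
Initialize: lst = [1, 4, 3, 1]
Entering loop: for item in lst:

After execution: product = 12
12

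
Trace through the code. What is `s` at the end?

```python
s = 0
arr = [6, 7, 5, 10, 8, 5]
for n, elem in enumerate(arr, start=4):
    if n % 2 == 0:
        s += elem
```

Let's trace through this code step by step.

Initialize: s = 0
Initialize: arr = [6, 7, 5, 10, 8, 5]
Entering loop: for n, elem in enumerate(arr, start=4):

After execution: s = 19
19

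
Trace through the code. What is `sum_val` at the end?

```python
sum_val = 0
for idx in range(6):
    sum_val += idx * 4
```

Let's trace through this code step by step.

Initialize: sum_val = 0
Entering loop: for idx in range(6):

After execution: sum_val = 60
60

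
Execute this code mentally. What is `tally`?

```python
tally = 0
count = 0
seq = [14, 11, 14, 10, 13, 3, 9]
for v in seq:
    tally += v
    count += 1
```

Let's trace through this code step by step.

Initialize: tally = 0
Initialize: count = 0
Initialize: seq = [14, 11, 14, 10, 13, 3, 9]
Entering loop: for v in seq:

After execution: tally = 74
74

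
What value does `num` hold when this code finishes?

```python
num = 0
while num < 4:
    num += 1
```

Let's trace through this code step by step.

Initialize: num = 0
Entering loop: while num < 4:

After execution: num = 4
4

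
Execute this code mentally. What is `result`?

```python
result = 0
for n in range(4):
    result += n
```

Let's trace through this code step by step.

Initialize: result = 0
Entering loop: for n in range(4):

After execution: result = 6
6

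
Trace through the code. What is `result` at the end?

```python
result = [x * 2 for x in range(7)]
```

Let's trace through this code step by step.

Initialize: result = [x * 2 for x in range(7)]

After execution: result = [0, 2, 4, 6, 8, 10, 12]
[0, 2, 4, 6, 8, 10, 12]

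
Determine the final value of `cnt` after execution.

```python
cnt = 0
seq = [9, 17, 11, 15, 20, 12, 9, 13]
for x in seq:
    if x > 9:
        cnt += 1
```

Let's trace through this code step by step.

Initialize: cnt = 0
Initialize: seq = [9, 17, 11, 15, 20, 12, 9, 13]
Entering loop: for x in seq:

After execution: cnt = 6
6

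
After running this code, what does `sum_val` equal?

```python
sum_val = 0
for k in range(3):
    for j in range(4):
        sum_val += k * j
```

Let's trace through this code step by step.

Initialize: sum_val = 0
Entering loop: for k in range(3):

After execution: sum_val = 18
18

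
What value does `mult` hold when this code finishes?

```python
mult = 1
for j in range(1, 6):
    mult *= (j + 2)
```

Let's trace through this code step by step.

Initialize: mult = 1
Entering loop: for j in range(1, 6):

After execution: mult = 2520
2520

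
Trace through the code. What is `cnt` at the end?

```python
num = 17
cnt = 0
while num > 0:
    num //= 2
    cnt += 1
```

Let's trace through this code step by step.

Initialize: num = 17
Initialize: cnt = 0
Entering loop: while num > 0:

After execution: cnt = 5
5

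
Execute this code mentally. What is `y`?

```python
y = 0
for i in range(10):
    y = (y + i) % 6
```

Let's trace through this code step by step.

Initialize: y = 0
Entering loop: for i in range(10):

After execution: y = 3
3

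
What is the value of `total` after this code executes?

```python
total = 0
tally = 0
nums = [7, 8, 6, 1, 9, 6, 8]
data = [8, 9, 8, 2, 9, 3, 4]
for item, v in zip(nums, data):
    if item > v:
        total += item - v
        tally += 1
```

Let's trace through this code step by step.

Initialize: total = 0
Initialize: tally = 0
Initialize: nums = [7, 8, 6, 1, 9, 6, 8]
Initialize: data = [8, 9, 8, 2, 9, 3, 4]
Entering loop: for item, v in zip(nums, data):

After execution: total = 7
7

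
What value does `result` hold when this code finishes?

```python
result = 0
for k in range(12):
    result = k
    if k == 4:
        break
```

Let's trace through this code step by step.

Initialize: result = 0
Entering loop: for k in range(12):

After execution: result = 4
4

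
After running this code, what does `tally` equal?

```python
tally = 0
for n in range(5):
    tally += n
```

Let's trace through this code step by step.

Initialize: tally = 0
Entering loop: for n in range(5):

After execution: tally = 10
10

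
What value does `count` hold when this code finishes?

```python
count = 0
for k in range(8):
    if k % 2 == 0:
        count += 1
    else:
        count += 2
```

Let's trace through this code step by step.

Initialize: count = 0
Entering loop: for k in range(8):

After execution: count = 12
12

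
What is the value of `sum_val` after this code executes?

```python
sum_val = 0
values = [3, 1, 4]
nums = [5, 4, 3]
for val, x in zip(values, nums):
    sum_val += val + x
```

Let's trace through this code step by step.

Initialize: sum_val = 0
Initialize: values = [3, 1, 4]
Initialize: nums = [5, 4, 3]
Entering loop: for val, x in zip(values, nums):

After execution: sum_val = 20
20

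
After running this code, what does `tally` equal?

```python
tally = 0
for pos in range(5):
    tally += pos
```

Let's trace through this code step by step.

Initialize: tally = 0
Entering loop: for pos in range(5):

After execution: tally = 10
10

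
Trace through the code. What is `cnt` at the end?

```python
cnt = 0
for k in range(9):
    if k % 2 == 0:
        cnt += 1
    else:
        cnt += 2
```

Let's trace through this code step by step.

Initialize: cnt = 0
Entering loop: for k in range(9):

After execution: cnt = 13
13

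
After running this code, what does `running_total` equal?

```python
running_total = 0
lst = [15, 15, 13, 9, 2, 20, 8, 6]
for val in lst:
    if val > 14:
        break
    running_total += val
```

Let's trace through this code step by step.

Initialize: running_total = 0
Initialize: lst = [15, 15, 13, 9, 2, 20, 8, 6]
Entering loop: for val in lst:

After execution: running_total = 0
0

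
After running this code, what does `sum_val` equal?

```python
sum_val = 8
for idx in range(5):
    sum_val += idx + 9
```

Let's trace through this code step by step.

Initialize: sum_val = 8
Entering loop: for idx in range(5):

After execution: sum_val = 63
63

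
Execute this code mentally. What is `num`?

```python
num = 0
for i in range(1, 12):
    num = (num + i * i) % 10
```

Let's trace through this code step by step.

Initialize: num = 0
Entering loop: for i in range(1, 12):

After execution: num = 6
6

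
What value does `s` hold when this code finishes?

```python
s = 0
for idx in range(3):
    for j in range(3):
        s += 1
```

Let's trace through this code step by step.

Initialize: s = 0
Entering loop: for idx in range(3):

After execution: s = 9
9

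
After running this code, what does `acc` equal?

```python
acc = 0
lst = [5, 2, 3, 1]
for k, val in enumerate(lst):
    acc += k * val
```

Let's trace through this code step by step.

Initialize: acc = 0
Initialize: lst = [5, 2, 3, 1]
Entering loop: for k, val in enumerate(lst):

After execution: acc = 11
11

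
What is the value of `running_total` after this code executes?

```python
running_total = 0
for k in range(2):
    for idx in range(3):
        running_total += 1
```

Let's trace through this code step by step.

Initialize: running_total = 0
Entering loop: for k in range(2):

After execution: running_total = 6
6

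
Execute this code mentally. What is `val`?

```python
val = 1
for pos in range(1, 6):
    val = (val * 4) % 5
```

Let's trace through this code step by step.

Initialize: val = 1
Entering loop: for pos in range(1, 6):

After execution: val = 4
4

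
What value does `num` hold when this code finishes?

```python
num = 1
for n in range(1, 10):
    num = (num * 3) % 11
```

Let's trace through this code step by step.

Initialize: num = 1
Entering loop: for n in range(1, 10):

After execution: num = 4
4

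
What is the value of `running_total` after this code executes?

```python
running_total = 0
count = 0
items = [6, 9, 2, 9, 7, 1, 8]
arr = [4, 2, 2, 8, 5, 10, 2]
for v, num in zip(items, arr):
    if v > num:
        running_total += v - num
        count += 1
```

Let's trace through this code step by step.

Initialize: running_total = 0
Initialize: count = 0
Initialize: items = [6, 9, 2, 9, 7, 1, 8]
Initialize: arr = [4, 2, 2, 8, 5, 10, 2]
Entering loop: for v, num in zip(items, arr):

After execution: running_total = 18
18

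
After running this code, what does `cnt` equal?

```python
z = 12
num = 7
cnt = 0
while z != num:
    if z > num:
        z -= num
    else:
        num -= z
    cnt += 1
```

Let's trace through this code step by step.

Initialize: z = 12
Initialize: num = 7
Initialize: cnt = 0
Entering loop: while z != num:

After execution: cnt = 5
5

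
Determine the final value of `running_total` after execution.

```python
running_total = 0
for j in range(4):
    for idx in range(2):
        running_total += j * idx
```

Let's trace through this code step by step.

Initialize: running_total = 0
Entering loop: for j in range(4):

After execution: running_total = 6
6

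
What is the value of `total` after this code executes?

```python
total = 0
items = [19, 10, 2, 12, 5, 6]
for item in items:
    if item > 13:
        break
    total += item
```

Let's trace through this code step by step.

Initialize: total = 0
Initialize: items = [19, 10, 2, 12, 5, 6]
Entering loop: for item in items:

After execution: total = 0
0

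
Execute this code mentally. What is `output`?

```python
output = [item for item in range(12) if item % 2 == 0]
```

Let's trace through this code step by step.

Initialize: output = [item for item in range(12) if item % 2 == 0]

After execution: output = [0, 2, 4, 6, 8, 10]
[0, 2, 4, 6, 8, 10]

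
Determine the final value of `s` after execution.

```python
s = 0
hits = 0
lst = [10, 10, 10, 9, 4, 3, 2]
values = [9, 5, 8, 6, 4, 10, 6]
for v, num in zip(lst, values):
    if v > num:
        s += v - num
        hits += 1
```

Let's trace through this code step by step.

Initialize: s = 0
Initialize: hits = 0
Initialize: lst = [10, 10, 10, 9, 4, 3, 2]
Initialize: values = [9, 5, 8, 6, 4, 10, 6]
Entering loop: for v, num in zip(lst, values):

After execution: s = 11
11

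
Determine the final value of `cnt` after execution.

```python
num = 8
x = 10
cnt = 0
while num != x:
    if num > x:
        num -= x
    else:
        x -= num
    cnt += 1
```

Let's trace through this code step by step.

Initialize: num = 8
Initialize: x = 10
Initialize: cnt = 0
Entering loop: while num != x:

After execution: cnt = 4
4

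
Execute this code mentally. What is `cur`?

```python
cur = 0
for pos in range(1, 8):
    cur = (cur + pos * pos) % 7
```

Let's trace through this code step by step.

Initialize: cur = 0
Entering loop: for pos in range(1, 8):

After execution: cur = 0
0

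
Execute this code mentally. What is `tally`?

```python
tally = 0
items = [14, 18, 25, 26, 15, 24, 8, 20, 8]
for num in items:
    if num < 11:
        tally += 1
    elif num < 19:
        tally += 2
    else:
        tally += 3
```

Let's trace through this code step by step.

Initialize: tally = 0
Initialize: items = [14, 18, 25, 26, 15, 24, 8, 20, 8]
Entering loop: for num in items:

After execution: tally = 20
20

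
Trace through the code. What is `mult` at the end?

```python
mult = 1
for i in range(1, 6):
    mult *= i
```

Let's trace through this code step by step.

Initialize: mult = 1
Entering loop: for i in range(1, 6):

After execution: mult = 120
120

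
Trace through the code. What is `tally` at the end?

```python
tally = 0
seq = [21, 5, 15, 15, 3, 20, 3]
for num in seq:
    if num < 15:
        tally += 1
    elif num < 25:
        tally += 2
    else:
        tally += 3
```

Let's trace through this code step by step.

Initialize: tally = 0
Initialize: seq = [21, 5, 15, 15, 3, 20, 3]
Entering loop: for num in seq:

After execution: tally = 11
11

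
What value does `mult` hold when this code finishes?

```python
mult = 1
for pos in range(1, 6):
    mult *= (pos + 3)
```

Let's trace through this code step by step.

Initialize: mult = 1
Entering loop: for pos in range(1, 6):

After execution: mult = 6720
6720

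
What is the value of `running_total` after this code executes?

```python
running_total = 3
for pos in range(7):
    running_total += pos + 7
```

Let's trace through this code step by step.

Initialize: running_total = 3
Entering loop: for pos in range(7):

After execution: running_total = 73
73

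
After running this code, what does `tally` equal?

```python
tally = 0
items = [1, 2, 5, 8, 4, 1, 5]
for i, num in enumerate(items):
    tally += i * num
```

Let's trace through this code step by step.

Initialize: tally = 0
Initialize: items = [1, 2, 5, 8, 4, 1, 5]
Entering loop: for i, num in enumerate(items):

After execution: tally = 87
87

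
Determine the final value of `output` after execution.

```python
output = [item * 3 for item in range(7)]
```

Let's trace through this code step by step.

Initialize: output = [item * 3 for item in range(7)]

After execution: output = [0, 3, 6, 9, 12, 15, 18]
[0, 3, 6, 9, 12, 15, 18]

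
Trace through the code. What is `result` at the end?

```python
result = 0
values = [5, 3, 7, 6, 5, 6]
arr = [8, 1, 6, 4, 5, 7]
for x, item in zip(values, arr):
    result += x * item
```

Let's trace through this code step by step.

Initialize: result = 0
Initialize: values = [5, 3, 7, 6, 5, 6]
Initialize: arr = [8, 1, 6, 4, 5, 7]
Entering loop: for x, item in zip(values, arr):

After execution: result = 176
176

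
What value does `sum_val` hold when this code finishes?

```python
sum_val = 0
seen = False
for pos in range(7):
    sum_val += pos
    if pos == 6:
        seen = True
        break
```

Let's trace through this code step by step.

Initialize: sum_val = 0
Initialize: seen = False
Entering loop: for pos in range(7):

After execution: sum_val = 21
21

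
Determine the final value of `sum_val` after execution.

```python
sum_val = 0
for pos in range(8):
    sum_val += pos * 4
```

Let's trace through this code step by step.

Initialize: sum_val = 0
Entering loop: for pos in range(8):

After execution: sum_val = 112
112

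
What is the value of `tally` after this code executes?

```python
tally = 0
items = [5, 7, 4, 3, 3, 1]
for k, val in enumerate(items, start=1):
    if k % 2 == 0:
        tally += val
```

Let's trace through this code step by step.

Initialize: tally = 0
Initialize: items = [5, 7, 4, 3, 3, 1]
Entering loop: for k, val in enumerate(items, start=1):

After execution: tally = 11
11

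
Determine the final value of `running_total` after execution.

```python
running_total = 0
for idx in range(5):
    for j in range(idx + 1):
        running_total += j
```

Let's trace through this code step by step.

Initialize: running_total = 0
Entering loop: for idx in range(5):

After execution: running_total = 20
20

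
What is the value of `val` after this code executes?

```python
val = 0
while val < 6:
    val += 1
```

Let's trace through this code step by step.

Initialize: val = 0
Entering loop: while val < 6:

After execution: val = 6
6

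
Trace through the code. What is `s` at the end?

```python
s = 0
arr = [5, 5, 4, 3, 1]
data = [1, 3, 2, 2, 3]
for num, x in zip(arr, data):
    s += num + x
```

Let's trace through this code step by step.

Initialize: s = 0
Initialize: arr = [5, 5, 4, 3, 1]
Initialize: data = [1, 3, 2, 2, 3]
Entering loop: for num, x in zip(arr, data):

After execution: s = 29
29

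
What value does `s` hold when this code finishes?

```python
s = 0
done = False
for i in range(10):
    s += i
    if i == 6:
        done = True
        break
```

Let's trace through this code step by step.

Initialize: s = 0
Initialize: done = False
Entering loop: for i in range(10):

After execution: s = 21
21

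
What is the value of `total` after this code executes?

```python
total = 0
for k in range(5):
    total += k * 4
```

Let's trace through this code step by step.

Initialize: total = 0
Entering loop: for k in range(5):

After execution: total = 40
40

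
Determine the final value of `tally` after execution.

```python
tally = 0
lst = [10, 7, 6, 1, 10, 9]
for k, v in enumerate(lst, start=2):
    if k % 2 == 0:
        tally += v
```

Let's trace through this code step by step.

Initialize: tally = 0
Initialize: lst = [10, 7, 6, 1, 10, 9]
Entering loop: for k, v in enumerate(lst, start=2):

After execution: tally = 26
26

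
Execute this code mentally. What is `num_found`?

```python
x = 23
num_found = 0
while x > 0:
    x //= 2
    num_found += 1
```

Let's trace through this code step by step.

Initialize: x = 23
Initialize: num_found = 0
Entering loop: while x > 0:

After execution: num_found = 5
5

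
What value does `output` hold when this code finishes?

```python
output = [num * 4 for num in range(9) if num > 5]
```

Let's trace through this code step by step.

Initialize: output = [num * 4 for num in range(9) if num > 5]

After execution: output = [24, 28, 32]
[24, 28, 32]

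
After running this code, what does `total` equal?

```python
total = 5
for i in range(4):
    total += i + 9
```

Let's trace through this code step by step.

Initialize: total = 5
Entering loop: for i in range(4):

After execution: total = 47
47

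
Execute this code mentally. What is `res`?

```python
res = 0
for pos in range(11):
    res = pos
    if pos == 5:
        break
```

Let's trace through this code step by step.

Initialize: res = 0
Entering loop: for pos in range(11):

After execution: res = 5
5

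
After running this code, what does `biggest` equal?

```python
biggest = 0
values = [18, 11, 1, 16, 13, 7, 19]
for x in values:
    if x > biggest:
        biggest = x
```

Let's trace through this code step by step.

Initialize: biggest = 0
Initialize: values = [18, 11, 1, 16, 13, 7, 19]
Entering loop: for x in values:

After execution: biggest = 19
19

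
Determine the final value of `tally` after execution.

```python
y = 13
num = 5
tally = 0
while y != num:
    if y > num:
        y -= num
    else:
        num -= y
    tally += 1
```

Let's trace through this code step by step.

Initialize: y = 13
Initialize: num = 5
Initialize: tally = 0
Entering loop: while y != num:

After execution: tally = 5
5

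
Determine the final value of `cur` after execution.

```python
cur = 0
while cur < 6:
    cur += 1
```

Let's trace through this code step by step.

Initialize: cur = 0
Entering loop: while cur < 6:

After execution: cur = 6
6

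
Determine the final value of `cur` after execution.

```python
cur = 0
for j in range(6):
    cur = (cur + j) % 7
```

Let's trace through this code step by step.

Initialize: cur = 0
Entering loop: for j in range(6):

After execution: cur = 1
1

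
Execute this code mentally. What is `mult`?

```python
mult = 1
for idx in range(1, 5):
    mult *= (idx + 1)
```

Let's trace through this code step by step.

Initialize: mult = 1
Entering loop: for idx in range(1, 5):

After execution: mult = 120
120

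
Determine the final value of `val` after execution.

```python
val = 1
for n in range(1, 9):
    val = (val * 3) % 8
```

Let's trace through this code step by step.

Initialize: val = 1
Entering loop: for n in range(1, 9):

After execution: val = 1
1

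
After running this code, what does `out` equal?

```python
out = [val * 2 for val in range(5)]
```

Let's trace through this code step by step.

Initialize: out = [val * 2 for val in range(5)]

After execution: out = [0, 2, 4, 6, 8]
[0, 2, 4, 6, 8]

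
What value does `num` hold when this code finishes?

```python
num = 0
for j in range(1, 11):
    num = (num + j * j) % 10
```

Let's trace through this code step by step.

Initialize: num = 0
Entering loop: for j in range(1, 11):

After execution: num = 5
5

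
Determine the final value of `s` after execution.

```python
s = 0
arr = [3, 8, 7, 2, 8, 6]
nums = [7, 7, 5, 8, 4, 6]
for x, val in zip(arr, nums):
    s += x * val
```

Let's trace through this code step by step.

Initialize: s = 0
Initialize: arr = [3, 8, 7, 2, 8, 6]
Initialize: nums = [7, 7, 5, 8, 4, 6]
Entering loop: for x, val in zip(arr, nums):

After execution: s = 196
196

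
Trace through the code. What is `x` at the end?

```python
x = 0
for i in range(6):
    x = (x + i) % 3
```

Let's trace through this code step by step.

Initialize: x = 0
Entering loop: for i in range(6):

After execution: x = 0
0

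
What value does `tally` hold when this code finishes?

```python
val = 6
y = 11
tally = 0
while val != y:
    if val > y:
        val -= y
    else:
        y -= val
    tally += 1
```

Let's trace through this code step by step.

Initialize: val = 6
Initialize: y = 11
Initialize: tally = 0
Entering loop: while val != y:

After execution: tally = 6
6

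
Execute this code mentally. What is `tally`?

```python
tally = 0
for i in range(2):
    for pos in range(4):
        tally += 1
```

Let's trace through this code step by step.

Initialize: tally = 0
Entering loop: for i in range(2):

After execution: tally = 8
8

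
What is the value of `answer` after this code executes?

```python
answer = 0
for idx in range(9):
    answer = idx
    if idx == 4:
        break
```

Let's trace through this code step by step.

Initialize: answer = 0
Entering loop: for idx in range(9):

After execution: answer = 4
4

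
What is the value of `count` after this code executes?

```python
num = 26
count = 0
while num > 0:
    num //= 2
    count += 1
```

Let's trace through this code step by step.

Initialize: num = 26
Initialize: count = 0
Entering loop: while num > 0:

After execution: count = 5
5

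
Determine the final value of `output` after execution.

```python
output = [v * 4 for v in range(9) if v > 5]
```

Let's trace through this code step by step.

Initialize: output = [v * 4 for v in range(9) if v > 5]

After execution: output = [24, 28, 32]
[24, 28, 32]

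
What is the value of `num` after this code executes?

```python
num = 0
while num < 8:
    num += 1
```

Let's trace through this code step by step.

Initialize: num = 0
Entering loop: while num < 8:

After execution: num = 8
8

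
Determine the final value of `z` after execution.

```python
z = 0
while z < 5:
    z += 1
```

Let's trace through this code step by step.

Initialize: z = 0
Entering loop: while z < 5:

After execution: z = 5
5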